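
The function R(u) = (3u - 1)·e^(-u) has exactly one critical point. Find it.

4/3

R'(u) = 3·e^(-u) + (3u - 1)·(-1)·e^(-u) = (-3u + 4)·e^(-u). Since e^(-u) > 0, the only critical point is u = 4/3.
R''(4/3) has the same sign as -3 < 0, so this is a local maximum.
R(4/3) = (3)·e^(-4/3) ≈ 0.7908.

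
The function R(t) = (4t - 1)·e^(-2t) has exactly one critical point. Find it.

Differentiating with the product rule gives R'(t) = (-8t + 6)·e^(-2t). Since e^(-2t) > 0, the only critical point is t = 3/4.
R''(3/4) has the same sign as -8 < 0, so this is a local maximum.
R(3/4) = (2)·e^(-3/2) ≈ 0.4463.

3/4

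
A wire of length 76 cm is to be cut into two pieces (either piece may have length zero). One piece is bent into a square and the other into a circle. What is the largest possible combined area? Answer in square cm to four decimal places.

Let x be the length used for the square. Square side x/4; circle radius (76−x)/(2π).
A(x) = (x/4)² + π·((76−x)/(2π))² = x²/16 + (76−x)²/(4π) for 0 ≤ x ≤ 76. A'(x) = x/8 − (76−x)/(2π) = 0 gives x = 4·76/(π+4) ≈ 42.5675.
A'' > 0, so the interior critical point is a minimum; the maximum is at an endpoint. A(0) = 459.6395 and A(76) = 361.0000, so the largest area is 459.6395.

459.6395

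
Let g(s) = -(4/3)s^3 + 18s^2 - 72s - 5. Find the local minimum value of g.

-95

Critical points: g'(s) = -4s^2 + 36s - 72 vanishes at s = 3, 6.
Second-derivative test with g''(s) = -8s + 36: g''(3) = 12 > 0 ⇒ local minimum; g''(6) = -12 < 0 ⇒ local maximum.
The local minimum is g(3) = -95.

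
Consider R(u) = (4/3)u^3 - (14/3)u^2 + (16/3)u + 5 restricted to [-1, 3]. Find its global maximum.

R'(u) = 4u^2 - (28/3)u + 16/3, which vanishes at u = 1 and u = 4/3.
Compare values at every candidate in [-1, 3]: R(-1) = -19/3; R(1) = 7; R(4/3) = 565/81; R(3) = 15.
The maximum over the interval is 15, attained at u = 3.

15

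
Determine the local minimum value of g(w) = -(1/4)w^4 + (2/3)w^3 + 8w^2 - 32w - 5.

g'(w) = -w^3 + 2w^2 + 16w - 32. Setting g'(w) = 0 gives w ∈ {-4, 2, 4}.
Since g''(w) = -3w^2 + 4w + 16, we get g''(-4) = -48 < 0 ⇒ local maximum; g''(2) = 12 > 0 ⇒ local minimum; g''(4) = -16 < 0 ⇒ local maximum.
So the local minimum value is g(2) = -107/3.

-107/3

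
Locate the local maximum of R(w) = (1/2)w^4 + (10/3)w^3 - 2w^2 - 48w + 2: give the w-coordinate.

Critical points: R'(w) = 2w^3 + 10w^2 - 4w - 48 vanishes at w = -4, -3, 2.
Second-derivative test with R''(w) = 6w^2 + 20w - 4: R''(-4) = 12 > 0 ⇒ local minimum; R''(-3) = -10 < 0 ⇒ local maximum; R''(2) = 60 > 0 ⇒ local minimum.
The local maximum is R(-3) = 157/2.

-3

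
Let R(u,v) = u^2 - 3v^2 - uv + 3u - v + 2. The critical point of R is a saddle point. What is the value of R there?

-3/13

∂R/∂u = 2u - v + 3 = 0 and ∂R/∂v = -u - 6v - 1 = 0, so (u, v) = (-19/13, 1/13).
The Hessian has R_{uu} = 2, R_{vv} = -6, R_{uv} = -1, giving D = -13 < 0, so the point is a saddle point.
R(-19/13, 1/13) = -3/13.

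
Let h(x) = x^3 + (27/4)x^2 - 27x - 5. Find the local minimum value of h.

-431/16

h'(x) = 3x^2 + (27/2)x - 27. Setting h'(x) = 0 gives x ∈ {-6, 3/2}.
Since h''(x) = 6x + 27/2, we get h''(-6) = -45/2 < 0 ⇒ local maximum; h''(3/2) = 45/2 > 0 ⇒ local minimum.
So the local minimum value is h(3/2) = -431/16.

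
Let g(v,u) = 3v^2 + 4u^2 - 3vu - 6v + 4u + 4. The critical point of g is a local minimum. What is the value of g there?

12/13

∂g/∂v = 6v - 3u - 6 = 0 and ∂g/∂u = -3v + 8u + 4 = 0, so (v, u) = (12/13, -2/13).
The Hessian has g_{vv} = 6, g_{uu} = 8, g_{vu} = -3, giving D = 39 > 0 with g_{vv} > 0, so the point is a local minimum.
g(12/13, -2/13) = 12/13.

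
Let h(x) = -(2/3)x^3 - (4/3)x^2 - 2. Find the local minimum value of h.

-226/81

Critical points: h'(x) = -2x^2 - (8/3)x vanishes at x = -4/3, 0.
h''(x) = -4x - 8/3. h''(-4/3) = 8/3 > 0 ⇒ local minimum; h''(0) = -8/3 < 0 ⇒ local maximum.
Thus h has its local minimum at x = -4/3, with value -226/81.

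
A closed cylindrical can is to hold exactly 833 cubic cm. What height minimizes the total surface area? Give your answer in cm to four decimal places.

10.1981

With radius r and height h, πr²h = 833 so h = 833/(πr²), and S(r) = 2πr² + 2πrh = 2πr² + 2·833/r.
S'(r) = 4πr − 2·833/r² = 0 ⇒ r³ = 833/(2π), so r ≈ 5.0990 and h = 2r ≈ 10.1981.
S''(r) = 4π + 4·833/r³ > 0, so this is the minimum; S ≈ 490.0923.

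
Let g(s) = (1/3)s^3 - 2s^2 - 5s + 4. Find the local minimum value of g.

g'(s) = s^2 - 4s - 5 = 0 at s = -1, 5.
Second-derivative test with g''(s) = 2s - 4: g''(-1) = -6 < 0 ⇒ local maximum; g''(5) = 6 > 0 ⇒ local minimum.
The local minimum is g(5) = -88/3.

-88/3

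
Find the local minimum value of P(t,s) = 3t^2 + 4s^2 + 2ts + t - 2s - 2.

-27/11

∂P/∂t = 6t + 2s + 1 = 0 and ∂P/∂s = 2t + 8s - 2 = 0, so (t, s) = (-3/11, 7/22).
The Hessian has P_{tt} = 6, P_{ss} = 8, P_{ts} = 2, giving D = 44 > 0 with P_{tt} > 0, so the point is a local minimum.
P(-3/11, 7/22) = -27/11.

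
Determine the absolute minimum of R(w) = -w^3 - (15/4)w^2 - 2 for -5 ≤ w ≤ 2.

-25

R'(w) = -3w^2 - (15/2)w, which vanishes at w = -5/2 and w = 0.
Candidates: R(-5) = 117/4; R(-5/2) = -157/16; R(0) = -2; R(2) = -25.
So the minimum is R(2) = -25.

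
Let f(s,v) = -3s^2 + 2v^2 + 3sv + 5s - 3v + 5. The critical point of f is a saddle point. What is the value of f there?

233/33

∂f/∂s = -6s + 3v + 5 = 0 and ∂f/∂v = 3s + 4v - 3 = 0, so (s, v) = (29/33, 1/11).
The Hessian has f_{ss} = -6, f_{vv} = 4, f_{sv} = 3, giving D = -33 < 0, so the point is a saddle point.
f(29/33, 1/11) = 233/33.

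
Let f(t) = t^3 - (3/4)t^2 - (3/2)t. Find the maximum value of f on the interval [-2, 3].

63/4

Differentiating, f'(t) = 3t^2 - (3/2)t - 3/2; which vanishes at t = -1/2 and t = 1.
Evaluating at the critical points and endpoints: f(-2) = -8; f(-1/2) = 7/16; f(1) = -5/4; f(3) = 63/4.
So the maximum is f(3) = 63/4.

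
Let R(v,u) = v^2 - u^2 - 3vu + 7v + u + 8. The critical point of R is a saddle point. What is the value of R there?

∂R/∂v = 2v - 3u + 7 = 0 and ∂R/∂u = -3v - 2u + 1 = 0, so (v, u) = (-11/13, 23/13).
The Hessian has R_{vv} = 2, R_{uu} = -2, R_{vu} = -3, giving D = -13 < 0, so the point is a saddle point.
R(-11/13, 23/13) = 77/13.

77/13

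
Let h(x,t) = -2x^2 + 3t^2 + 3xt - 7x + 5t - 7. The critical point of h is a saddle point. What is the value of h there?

-29/33

∂h/∂x = -4x + 3t - 7 = 0 and ∂h/∂t = 3x + 6t + 5 = 0, so (x, t) = (-19/11, 1/33).
The Hessian has h_{xx} = -4, h_{tt} = 6, h_{xt} = 3, giving D = -33 < 0, so the point is a saddle point.
h(-19/11, 1/33) = -29/33.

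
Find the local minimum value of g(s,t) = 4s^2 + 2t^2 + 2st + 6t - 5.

-71/7

∂g/∂s = 8s + 2t = 0 and ∂g/∂t = 2s + 4t + 6 = 0, so (s, t) = (3/7, -12/7).
The Hessian has g_{ss} = 8, g_{tt} = 4, g_{st} = 2, giving D = 28 > 0 with g_{ss} > 0, so the point is a local minimum.
g(3/7, -12/7) = -71/7.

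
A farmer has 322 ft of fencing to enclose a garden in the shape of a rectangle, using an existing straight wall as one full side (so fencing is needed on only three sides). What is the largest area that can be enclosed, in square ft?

25921/2

Let the sides perpendicular to the wall have length x and the parallel side y, so 2x + y = 322 and the area is A = xy = x(322 − 2x).
A'(x) = 322 − 4x = 0 gives x = 161/2, and A''(x) = −4 < 0 confirms a maximum.
Then y = 322 − 2·161/2 = 161 and A = 25921/2.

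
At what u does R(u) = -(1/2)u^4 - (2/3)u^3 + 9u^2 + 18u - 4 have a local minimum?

-1

R'(u) = -2u^3 - 2u^2 + 18u + 18. Setting R'(u) = 0 gives u ∈ {-3, -1, 3}.
Second-derivative test with R''(u) = -6u^2 - 4u + 18: R''(-3) = -24 < 0 ⇒ local maximum; R''(-1) = 16 > 0 ⇒ local minimum; R''(3) = -48 < 0 ⇒ local maximum.
Thus R has its local minimum at u = -1, with value -77/6.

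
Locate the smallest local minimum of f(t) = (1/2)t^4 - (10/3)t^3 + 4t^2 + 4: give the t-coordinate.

4

f'(t) = 2t^3 - 10t^2 + 8t = 0 at t = 0, 1, 4.
Second-derivative test with f''(t) = 6t^2 - 20t + 8: f''(0) = 8 > 0 ⇒ local minimum; f''(1) = -6 < 0 ⇒ local maximum; f''(4) = 24 > 0 ⇒ local minimum.
The smallest local minimum is f(4) = -52/3.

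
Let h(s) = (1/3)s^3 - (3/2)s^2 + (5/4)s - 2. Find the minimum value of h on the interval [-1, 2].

-61/12

h'(s) = s^2 - 3s + 5/4, whose only zero in [-1, 2] is s = 1/2.
Evaluating at the critical points and endpoints: h(-1) = -61/12, h(1/2) = -41/24, h(2) = -17/6.
The minimum over the interval is -61/12, attained at s = -1.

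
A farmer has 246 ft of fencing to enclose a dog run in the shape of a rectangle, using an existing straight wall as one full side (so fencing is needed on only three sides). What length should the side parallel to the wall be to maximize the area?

Let the sides perpendicular to the wall have length x and the parallel side y, so 2x + y = 246 and the area is A = xy = x(246 − 2x).
A'(x) = 246 − 4x = 0 gives x = 123/2, and A''(x) = −4 < 0 confirms a maximum.
Then y = 246 − 2·123/2 = 123 and A = 15129/2.

123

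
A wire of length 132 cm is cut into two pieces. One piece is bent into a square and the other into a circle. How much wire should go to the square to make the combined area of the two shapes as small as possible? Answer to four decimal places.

73.9331

Let x be the length used for the square. Square side x/4; circle radius (132−x)/(2π).
A(x) = (x/4)² + π·((132−x)/(2π))² = x²/16 + (132−x)²/(4π) for 0 ≤ x ≤ 132. A'(x) = x/8 − (132−x)/(2π) = 0 gives x = 4·132/(π+4) ≈ 73.9331.
A'' = 1/8 + 1/(2π) > 0, so this gives the minimum combined area; x ≈ 73.9331 cm to the square.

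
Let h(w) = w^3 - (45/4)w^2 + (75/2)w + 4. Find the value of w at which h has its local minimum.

h'(w) = 3w^2 - (45/2)w + 75/2 = 0 at w = 5/2, 5.
Since h''(w) = 6w - 45/2, we get h''(5/2) = -15/2 < 0 ⇒ local maximum; h''(5) = 15/2 > 0 ⇒ local minimum.
Thus h has its local minimum at w = 5, with value 141/4.

5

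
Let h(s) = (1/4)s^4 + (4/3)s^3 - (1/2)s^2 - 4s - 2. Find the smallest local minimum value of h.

h'(s) = s^3 + 4s^2 - s - 4. Setting h'(s) = 0 gives s ∈ {-4, -1, 1}.
Second-derivative test with h''(s) = 3s^2 + 8s - 1: h''(-4) = 15 > 0 ⇒ local minimum; h''(-1) = -6 < 0 ⇒ local maximum; h''(1) = 10 > 0 ⇒ local minimum.
Thus h has its smallest local minimum at s = -4, with value -46/3.

-46/3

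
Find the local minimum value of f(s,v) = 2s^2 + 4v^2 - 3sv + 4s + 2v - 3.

∂f/∂s = 4s - 3v + 4 = 0 and ∂f/∂v = -3s + 8v + 2 = 0, so (s, v) = (-38/23, -20/23).
The Hessian has f_{ss} = 4, f_{vv} = 8, f_{sv} = -3, giving D = 23 > 0 with f_{ss} > 0, so the point is a local minimum.
f(-38/23, -20/23) = -165/23.

-165/23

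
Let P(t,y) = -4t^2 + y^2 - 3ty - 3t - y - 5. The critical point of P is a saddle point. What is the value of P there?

-111/25

∂P/∂t = -8t - 3y - 3 = 0 and ∂P/∂y = -3t + 2y - 1 = 0, so (t, y) = (-9/25, -1/25).
The Hessian has P_{tt} = -8, P_{yy} = 2, P_{ty} = -3, giving D = -25 < 0, so the point is a saddle point.
P(-9/25, -1/25) = -111/25.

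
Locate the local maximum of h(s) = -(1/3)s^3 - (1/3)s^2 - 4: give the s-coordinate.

0

h'(s) = -s^2 - (2/3)s = 0 at s = -2/3, 0.
Second-derivative test with h''(s) = -2s - 2/3: h''(-2/3) = 2/3 > 0 ⇒ local minimum; h''(0) = -2/3 < 0 ⇒ local maximum.
So the local maximum value is h(0) = -4.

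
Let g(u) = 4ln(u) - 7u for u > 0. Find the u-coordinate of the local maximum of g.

4/7

g'(u) = 4/u − 7 = 0 gives u = 4/7.
g''(u) = -4/u², which is negative for u > 0, so this is a local maximum.
g(4/7) = 4·ln(4/7) - 4 ≈ -6.2385.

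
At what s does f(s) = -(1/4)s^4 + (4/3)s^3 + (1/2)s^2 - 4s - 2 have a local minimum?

1

f'(s) = -s^3 + 4s^2 + s - 4. Setting f'(s) = 0 gives s ∈ {-1, 1, 4}.
Since f''(s) = -3s^2 + 8s + 1, we get f''(-1) = -10 < 0 ⇒ local maximum; f''(1) = 6 > 0 ⇒ local minimum; f''(4) = -15 < 0 ⇒ local maximum.
The local minimum is f(1) = -53/12.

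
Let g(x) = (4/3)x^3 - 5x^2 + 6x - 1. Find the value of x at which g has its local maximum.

1

g'(x) = 4x^2 - 10x + 6 = 0 at x = 1, 3/2.
g''(x) = 8x - 10. g''(1) = -2 < 0 ⇒ local maximum; g''(3/2) = 2 > 0 ⇒ local minimum.
The local maximum is g(1) = 4/3.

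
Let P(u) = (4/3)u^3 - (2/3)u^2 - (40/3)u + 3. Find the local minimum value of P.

Critical points: P'(u) = 4u^2 - (4/3)u - 40/3 vanishes at u = -5/3, 2.
Since P''(u) = 8u - 4/3, we get P''(-5/3) = -44/3 < 0 ⇒ local maximum; P''(2) = 44/3 > 0 ⇒ local minimum.
The local minimum is P(2) = -47/3.

-47/3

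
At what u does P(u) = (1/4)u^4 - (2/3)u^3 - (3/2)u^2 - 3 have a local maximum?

0

P'(u) = u^3 - 2u^2 - 3u = 0 at u = -1, 0, 3.
P''(u) = 3u^2 - 4u - 3. P''(-1) = 4 > 0 ⇒ local minimum; P''(0) = -3 < 0 ⇒ local maximum; P''(3) = 12 > 0 ⇒ local minimum.
So the local maximum value is P(0) = -3.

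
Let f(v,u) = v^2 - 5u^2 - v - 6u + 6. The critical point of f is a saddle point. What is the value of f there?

151/20

∂f/∂v = 2v - 1 = 0 and ∂f/∂u = -10u - 6 = 0, so (v, u) = (1/2, -3/5).
The Hessian has f_{vv} = 2, f_{uu} = -10, f_{vu} = 0, giving D = -20 < 0, so the point is a saddle point.
f(1/2, -3/5) = 151/20.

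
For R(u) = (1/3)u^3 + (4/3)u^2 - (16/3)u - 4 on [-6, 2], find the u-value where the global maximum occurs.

The derivative is u^2 + (8/3)u - 16/3, which vanishes at u = -4 and u = 4/3.
Compare values at every candidate in [-6, 2]: R(-6) = 4, R(-4) = 52/3, R(4/3) = -644/81, R(2) = -20/3.
The maximum over the interval is 52/3, attained at u = -4.

-4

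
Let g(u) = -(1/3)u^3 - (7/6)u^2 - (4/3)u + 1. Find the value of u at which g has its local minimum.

g'(u) = -u^2 - (7/3)u - 4/3 = 0 at u = -4/3, -1.
Since g''(u) = -2u - 7/3, we get g''(-4/3) = 1/3 > 0 ⇒ local minimum; g''(-1) = -1/3 < 0 ⇒ local maximum.
Thus g has its local minimum at u = -4/3, with value 121/81.

-4/3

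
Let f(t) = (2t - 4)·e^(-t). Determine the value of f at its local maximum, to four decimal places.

0.0996

f'(t) = 2·e^(-t) + (2t - 4)·(-1)·e^(-t) = (-2t + 6)·e^(-t). Since e^(-t) > 0, the only critical point is t = 3.
f''(3) has the same sign as -2 < 0, so this is a local maximum.
f(3) = (2)·e^(-3) ≈ 0.0996.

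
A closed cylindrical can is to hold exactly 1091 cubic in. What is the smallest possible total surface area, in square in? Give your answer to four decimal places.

With radius r and height h, πr²h = 1091 so h = 1091/(πr²), and S(r) = 2πr² + 2πrh = 2πr² + 2·1091/r.
S'(r) = 4πr − 2·1091/r² = 0 ⇒ r³ = 1091/(2π), so r ≈ 5.5789 and h = 2r ≈ 11.1578.
S''(r) = 4π + 4·1091/r³ > 0, so this is the minimum; S ≈ 586.6752.

586.6752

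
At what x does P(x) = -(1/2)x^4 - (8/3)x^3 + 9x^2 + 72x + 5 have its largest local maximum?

Critical points: P'(x) = -2x^3 - 8x^2 + 18x + 72 vanishes at x = -4, -3, 3.
Since P''(x) = -6x^2 - 16x + 18, we get P''(-4) = -14 < 0 ⇒ local maximum; P''(-3) = 12 > 0 ⇒ local minimum; P''(3) = -84 < 0 ⇒ local maximum.
So the largest local maximum value is P(3) = 379/2.

3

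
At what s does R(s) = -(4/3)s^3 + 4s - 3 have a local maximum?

Critical points: R'(s) = -4s^2 + 4 vanishes at s = -1, 1.
Second-derivative test with R''(s) = -8s: R''(-1) = 8 > 0 ⇒ local minimum; R''(1) = -8 < 0 ⇒ local maximum.
The local maximum is R(1) = -1/3.

1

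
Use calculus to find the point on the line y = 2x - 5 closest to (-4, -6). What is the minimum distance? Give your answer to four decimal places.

3.1305

Minimize D(x)^2 = (x + 4)^2 + (2x + 1)^2.
d/dx[D^2] = 2(x + 4) + 2·2·(2x + 1) = 0 ⇒ x = -6/5.
Then y = -37/5 and the distance is √(49/5) ≈ 3.1305.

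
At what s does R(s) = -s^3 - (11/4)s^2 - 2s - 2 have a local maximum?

-1/2

R'(s) = -3s^2 - (11/2)s - 2 = 0 at s = -4/3, -1/2.
Since R''(s) = -6s - 11/2, we get R''(-4/3) = 5/2 > 0 ⇒ local minimum; R''(-1/2) = -5/2 < 0 ⇒ local maximum.
So the local maximum value is R(-1/2) = -25/16.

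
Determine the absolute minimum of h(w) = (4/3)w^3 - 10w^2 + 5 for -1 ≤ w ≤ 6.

-235/3

The derivative is 4w^2 - 20w, which vanishes at w = 0 and w = 5.
Compare values at every candidate in [-1, 6]: h(-1) = -19/3,  h(0) = 5,  h(5) = -235/3,  h(6) = -67.
Hence the absolute minimum is -235/3 at w = 5.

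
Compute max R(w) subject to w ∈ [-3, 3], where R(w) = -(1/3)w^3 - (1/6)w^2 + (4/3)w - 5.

R'(w) = -w^2 - (1/3)w + 4/3, which vanishes at w = -4/3 and w = 1.
Compare values at every candidate in [-3, 3]: R(-3) = -3/2,  R(-4/3) = -509/81,  R(1) = -25/6,  R(3) = -23/2.
Hence the absolute maximum is -3/2 at w = -3.

-3/2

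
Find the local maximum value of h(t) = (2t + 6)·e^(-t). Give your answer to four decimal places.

Differentiating with the product rule gives h'(t) = (-2t - 4)·e^(-t). Since e^(-t) > 0, the only critical point is t = -2.
h''(-2) has the same sign as -2 < 0, so this is a local maximum.
h(-2) = (2)·e^(2) ≈ 14.7781.

14.7781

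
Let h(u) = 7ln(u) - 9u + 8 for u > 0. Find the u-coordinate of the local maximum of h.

h'(u) = 7/u − 9 = 0 gives u = 7/9.
h''(u) = -7/u², which is negative for u > 0, so this is a local maximum.
h(7/9) = 7·ln(7/9) - 7 + 8 ≈ -0.7592.

7/9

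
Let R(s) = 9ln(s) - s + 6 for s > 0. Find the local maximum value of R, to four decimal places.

R'(s) = 9/s − 1 = 0 gives s = 9.
R''(s) = -9/s², which is negative for s > 0, so this is a local maximum.
R(9) = 9·ln(9) - 9 + 6 ≈ 16.7750.

16.7750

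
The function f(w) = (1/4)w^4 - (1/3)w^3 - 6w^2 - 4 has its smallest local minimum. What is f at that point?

-172/3

f'(w) = w^3 - w^2 - 12w. Setting f'(w) = 0 gives w ∈ {-3, 0, 4}.
Second-derivative test with f''(w) = 3w^2 - 2w - 12: f''(-3) = 21 > 0 ⇒ local minimum; f''(0) = -12 < 0 ⇒ local maximum; f''(4) = 28 > 0 ⇒ local minimum.
So the smallest local minimum value is f(4) = -172/3.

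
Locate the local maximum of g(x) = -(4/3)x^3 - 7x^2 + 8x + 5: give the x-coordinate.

1/2

g'(x) = -4x^2 - 14x + 8. Setting g'(x) = 0 gives x ∈ {-4, 1/2}.
Second-derivative test with g''(x) = -8x - 14: g''(-4) = 18 > 0 ⇒ local minimum; g''(1/2) = -18 < 0 ⇒ local maximum.
Thus g has its local maximum at x = 1/2, with value 85/12.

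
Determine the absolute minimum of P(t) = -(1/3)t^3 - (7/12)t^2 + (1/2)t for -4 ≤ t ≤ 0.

P'(t) = -t^2 - (7/6)t + 1/2, whose only zero in [-4, 0] is t = -3/2.
Compare values at every candidate in [-4, 0]: P(-4) = 10,  P(-3/2) = -15/16,  P(0) = 0.
The minimum over the interval is -15/16, attained at t = -3/2.

-15/16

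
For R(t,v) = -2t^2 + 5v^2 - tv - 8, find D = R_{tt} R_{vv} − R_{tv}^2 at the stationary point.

∂R/∂t = -4t - v = 0 and ∂R/∂v = -t + 10v = 0, so (t, v) = (0, 0).
The Hessian has R_{tt} = -4, R_{vv} = 10, R_{tv} = -1, giving D = -41 < 0, so the point is a saddle point.
D = (-4)·(10) − (-1)^2 = -41.

-41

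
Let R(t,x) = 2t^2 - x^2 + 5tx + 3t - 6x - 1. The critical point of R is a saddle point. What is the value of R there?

40/11

∂R/∂t = 4t + 5x + 3 = 0 and ∂R/∂x = 5t - 2x - 6 = 0, so (t, x) = (8/11, -13/11).
The Hessian has R_{tt} = 4, R_{xx} = -2, R_{tx} = 5, giving D = -33 < 0, so the point is a saddle point.
R(8/11, -13/11) = 40/11.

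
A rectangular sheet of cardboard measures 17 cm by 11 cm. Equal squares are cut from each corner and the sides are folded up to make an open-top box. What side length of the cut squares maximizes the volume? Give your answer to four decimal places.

2.1778

With cut size x, the volume is V(x) = x(17 − 2x)(11 − 2x) for 0 < x < 5.5.
V'(x) = 12x^2 − 112x + 187. Setting V'(x) = 0 gives x ≈ 2.1778 (the root in (0, 5.5)).
V''(x) = 24x − 112 is negative there, so this is the maximum; V ≈ 182.9667.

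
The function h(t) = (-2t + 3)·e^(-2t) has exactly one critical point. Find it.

2

h'(t) = (-2)·e^(-2t) + (-2t + 3)·(-2)·e^(-2t) = (4t - 8)·e^(-2t). Since e^(-2t) > 0, the only critical point is t = 2.
h''(2) has the same sign as 4 > 0, so this is a local minimum.
h(2) = (-1)·e^(-4) ≈ -0.0183.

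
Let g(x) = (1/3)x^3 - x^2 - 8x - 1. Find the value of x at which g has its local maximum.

g'(x) = x^2 - 2x - 8 = 0 at x = -2, 4.
g''(x) = 2x - 2. g''(-2) = -6 < 0 ⇒ local maximum; g''(4) = 6 > 0 ⇒ local minimum.
The local maximum is g(-2) = 25/3.

-2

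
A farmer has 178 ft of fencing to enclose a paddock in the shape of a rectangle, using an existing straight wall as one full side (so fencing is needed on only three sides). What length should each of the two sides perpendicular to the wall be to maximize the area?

89/2

Let the sides perpendicular to the wall have length x and the parallel side y, so 2x + y = 178 and the area is A = xy = x(178 − 2x).
A'(x) = 178 − 4x = 0 gives x = 89/2, and A''(x) = −4 < 0 confirms a maximum.
Then y = 178 − 2·89/2 = 89 and A = 7921/2.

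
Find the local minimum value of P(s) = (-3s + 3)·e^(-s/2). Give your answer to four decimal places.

Differentiating with the product rule gives P'(s) = ((3/2)s - 9/2)·e^(-s/2). Since e^(-s/2) > 0, the only critical point is s = 3.
P''(3) has the same sign as 3/2 > 0, so this is a local minimum.
P(3) = (-6)·e^(-3/2) ≈ -1.3388.

-1.3388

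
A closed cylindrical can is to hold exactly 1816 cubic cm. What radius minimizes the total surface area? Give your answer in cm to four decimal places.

6.6117

With radius r and height h, πr²h = 1816 so h = 1816/(πr²), and S(r) = 2πr² + 2πrh = 2πr² + 2·1816/r.
S'(r) = 4πr − 2·1816/r² = 0 ⇒ r³ = 1816/(2π), so r ≈ 6.6117 and h = 2r ≈ 13.2234.
S''(r) = 4π + 4·1816/r³ > 0, so this is the minimum; S ≈ 823.9960.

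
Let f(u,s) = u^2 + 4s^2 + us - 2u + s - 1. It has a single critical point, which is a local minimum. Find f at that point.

∂f/∂u = 2u + s - 2 = 0 and ∂f/∂s = u + 8s + 1 = 0, so (u, s) = (17/15, -4/15).
The Hessian has f_{uu} = 2, f_{ss} = 8, f_{us} = 1, giving D = 15 > 0 with f_{uu} > 0, so the point is a local minimum.
f(17/15, -4/15) = -34/15.

-34/15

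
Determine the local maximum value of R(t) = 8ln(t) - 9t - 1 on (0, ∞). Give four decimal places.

R'(t) = 8/t − 9 = 0 gives t = 8/9.
R''(t) = -8/t², which is negative for t > 0, so this is a local maximum.
R(8/9) = 8·ln(8/9) - 8 - 1 ≈ -9.9423.

-9.9423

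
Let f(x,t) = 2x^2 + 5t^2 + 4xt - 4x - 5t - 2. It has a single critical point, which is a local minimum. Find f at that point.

-49/12

∂f/∂x = 4x + 4t - 4 = 0 and ∂f/∂t = 4x + 10t - 5 = 0, so (x, t) = (5/6, 1/6).
The Hessian has f_{xx} = 4, f_{tt} = 10, f_{xt} = 4, giving D = 24 > 0 with f_{xx} > 0, so the point is a local minimum.
f(5/6, 1/6) = -49/12.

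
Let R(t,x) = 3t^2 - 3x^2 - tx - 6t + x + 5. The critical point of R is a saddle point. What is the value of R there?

∂R/∂t = 6t - x - 6 = 0 and ∂R/∂x = -t - 6x + 1 = 0, so (t, x) = (1, 0).
The Hessian has R_{tt} = 6, R_{xx} = -6, R_{tx} = -1, giving D = -37 < 0, so the point is a saddle point.
R(1, 0) = 2.

2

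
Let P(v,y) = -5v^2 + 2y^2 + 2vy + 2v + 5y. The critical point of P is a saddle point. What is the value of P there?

∂P/∂v = -10v + 2y + 2 = 0 and ∂P/∂y = 2v + 4y + 5 = 0, so (v, y) = (-1/22, -27/22).
The Hessian has P_{vv} = -10, P_{yy} = 4, P_{vy} = 2, giving D = -44 < 0, so the point is a saddle point.
P(-1/22, -27/22) = -137/44.

-137/44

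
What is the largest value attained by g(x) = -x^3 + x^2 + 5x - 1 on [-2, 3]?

148/27

Differentiating, g'(x) = -3x^2 + 2x + 5; which vanishes at x = -1 and x = 5/3.
Evaluating at the critical points and endpoints: g(-2) = 1,  g(-1) = -4,  g(5/3) = 148/27,  g(3) = -4.
Hence the absolute maximum is 148/27 at x = 5/3.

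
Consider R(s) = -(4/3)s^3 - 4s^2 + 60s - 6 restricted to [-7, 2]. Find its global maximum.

262/3

R'(s) = -4s^2 - 8s + 60, whose only zero in [-7, 2] is s = -5.
Candidates: R(-7) = -494/3, R(-5) = -718/3, R(2) = 262/3.
So the maximum is R(2) = 262/3.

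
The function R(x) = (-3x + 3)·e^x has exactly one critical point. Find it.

Differentiating with the product rule gives R'(x) = (-3x)·e^x. Since e^x > 0, the only critical point is x = 0.
R''(0) has the same sign as -3 < 0, so this is a local maximum.
R(0) = (3)·e^(0) ≈ 3.0000.

0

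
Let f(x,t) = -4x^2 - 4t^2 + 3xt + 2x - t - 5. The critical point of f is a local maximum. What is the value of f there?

∂f/∂x = -8x + 3t + 2 = 0 and ∂f/∂t = 3x - 8t - 1 = 0, so (x, t) = (13/55, -2/55).
The Hessian has f_{xx} = -8, f_{tt} = -8, f_{xt} = 3, giving D = 55 > 0 with f_{xx} < 0, so the point is a local maximum.
f(13/55, -2/55) = -261/55.

-261/55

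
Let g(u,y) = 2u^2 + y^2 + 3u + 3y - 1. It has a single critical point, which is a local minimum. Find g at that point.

-35/8

∂g/∂u = 4u + 3 = 0 and ∂g/∂y = 2y + 3 = 0, so (u, y) = (-3/4, -3/2).
The Hessian has g_{uu} = 4, g_{yy} = 2, g_{uy} = 0, giving D = 8 > 0 with g_{uu} > 0, so the point is a local minimum.
g(-3/4, -3/2) = -35/8.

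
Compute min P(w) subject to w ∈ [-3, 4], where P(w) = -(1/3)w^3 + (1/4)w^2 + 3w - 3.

The derivative is -w^2 + (1/2)w + 3, which vanishes at w = -3/2 and w = 2.
Evaluating at the critical points and endpoints: P(-3) = -3/4, P(-3/2) = -93/16, P(2) = 4/3, P(4) = -25/3.
The minimum over the interval is -25/3, attained at w = 4.

-25/3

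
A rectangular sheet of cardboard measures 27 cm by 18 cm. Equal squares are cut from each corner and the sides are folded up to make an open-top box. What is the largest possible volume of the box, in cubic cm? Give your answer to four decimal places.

770.0470

With cut size x, the volume is V(x) = x(27 − 2x)(18 − 2x) for 0 < x < 9.
V'(x) = 12x^2 − 180x + 486. Setting V'(x) = 0 gives x ≈ 3.5314 (the root in (0, 9)).
V''(x) = 24x − 180 is negative there, so this is the maximum; V ≈ 770.0470.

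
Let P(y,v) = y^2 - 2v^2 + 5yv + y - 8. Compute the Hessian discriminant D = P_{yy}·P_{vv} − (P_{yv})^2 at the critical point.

∂P/∂y = 2y + 5v + 1 = 0 and ∂P/∂v = 5y - 4v = 0, so (y, v) = (-4/33, -5/33).
The Hessian has P_{yy} = 2, P_{vv} = -4, P_{yv} = 5, giving D = -33 < 0, so the point is a saddle point.
D = (2)·(-4) − (5)^2 = -33.

-33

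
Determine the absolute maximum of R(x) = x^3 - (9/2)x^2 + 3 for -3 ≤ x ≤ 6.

R'(x) = 3x^2 - 9x, which vanishes at x = 0 and x = 3.
Evaluating at the critical points and endpoints: R(-3) = -129/2,  R(0) = 3,  R(3) = -21/2,  R(6) = 57.
The maximum over the interval is 57, attained at x = 6.

57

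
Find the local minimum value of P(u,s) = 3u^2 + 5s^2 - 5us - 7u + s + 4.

∂P/∂u = 6u - 5s - 7 = 0 and ∂P/∂s = -5u + 10s + 1 = 0, so (u, s) = (13/7, 29/35).
The Hessian has P_{uu} = 6, P_{ss} = 10, P_{us} = -5, giving D = 35 > 0 with P_{uu} > 0, so the point is a local minimum.
P(13/7, 29/35) = -73/35.

-73/35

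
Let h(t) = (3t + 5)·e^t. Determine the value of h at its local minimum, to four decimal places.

-0.2085

Differentiating with the product rule gives h'(t) = (3t + 8)·e^t. Since e^t > 0, the only critical point is t = -8/3.
h''(-8/3) has the same sign as 3 > 0, so this is a local minimum.
h(-8/3) = (-3)·e^(-8/3) ≈ -0.2085.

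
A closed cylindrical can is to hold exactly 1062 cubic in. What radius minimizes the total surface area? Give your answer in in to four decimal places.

5.5290

With radius r and height h, πr²h = 1062 so h = 1062/(πr²), and S(r) = 2πr² + 2πrh = 2πr² + 2·1062/r.
S'(r) = 4πr − 2·1062/r² = 0 ⇒ r³ = 1062/(2π), so r ≈ 5.5290 and h = 2r ≈ 11.0580.
S''(r) = 4π + 4·1062/r³ > 0, so this is the minimum; S ≈ 576.2322.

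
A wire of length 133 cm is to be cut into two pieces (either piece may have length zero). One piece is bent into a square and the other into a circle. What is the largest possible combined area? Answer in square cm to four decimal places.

Let x be the length used for the square. Square side x/4; circle radius (133−x)/(2π).
A(x) = (x/4)² + π·((133−x)/(2π))² = x²/16 + (133−x)²/(4π) for 0 ≤ x ≤ 133. A'(x) = x/8 − (133−x)/(2π) = 0 gives x = 4·133/(π+4) ≈ 74.4932.
A'' > 0, so the interior critical point is a minimum; the maximum is at an endpoint. A(0) = 1407.6459 and A(133) = 1105.5625, so the largest area is 1407.6459.

1407.6459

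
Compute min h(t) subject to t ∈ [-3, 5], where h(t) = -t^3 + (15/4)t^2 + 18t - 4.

-307/16

The derivative is -3t^2 + (15/2)t + 18, which vanishes at t = -3/2 and t = 4.
Candidates: h(-3) = 11/4, h(-3/2) = -307/16, h(4) = 64, h(5) = 219/4.
The minimum over the interval is -307/16, attained at t = -3/2.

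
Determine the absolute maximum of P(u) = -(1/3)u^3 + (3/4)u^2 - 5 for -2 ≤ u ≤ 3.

The derivative is -u^2 + (3/2)u, which vanishes at u = 0 and u = 3/2.
Candidates: P(-2) = 2/3; P(0) = -5; P(3/2) = -71/16; P(3) = -29/4.
The maximum over the interval is 2/3, attained at u = -2.

2/3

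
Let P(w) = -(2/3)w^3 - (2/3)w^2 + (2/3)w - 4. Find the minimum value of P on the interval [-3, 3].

Differentiating, P'(w) = -2w^2 - (4/3)w + 2/3; which vanishes at w = -1 and w = 1/3.
Compare values at every candidate in [-3, 3]: P(-3) = 6, P(-1) = -14/3, P(1/3) = -314/81, P(3) = -26.
The minimum over the interval is -26, attained at w = 3.

-26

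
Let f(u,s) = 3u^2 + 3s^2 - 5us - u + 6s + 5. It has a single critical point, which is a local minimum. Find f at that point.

∂f/∂u = 6u - 5s - 1 = 0 and ∂f/∂s = -5u + 6s + 6 = 0, so (u, s) = (-24/11, -31/11).
The Hessian has f_{uu} = 6, f_{ss} = 6, f_{us} = -5, giving D = 11 > 0 with f_{uu} > 0, so the point is a local minimum.
f(-24/11, -31/11) = -26/11.

-26/11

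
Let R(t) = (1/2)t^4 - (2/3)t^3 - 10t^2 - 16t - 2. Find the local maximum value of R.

31/6

R'(t) = 2t^3 - 2t^2 - 20t - 16 = 0 at t = -2, -1, 4.
Second-derivative test with R''(t) = 6t^2 - 4t - 20: R''(-2) = 12 > 0 ⇒ local minimum; R''(-1) = -10 < 0 ⇒ local maximum; R''(4) = 60 > 0 ⇒ local minimum.
The local maximum is R(-1) = 31/6.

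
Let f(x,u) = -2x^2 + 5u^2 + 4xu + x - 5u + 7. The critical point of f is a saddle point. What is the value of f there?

∂f/∂x = -4x + 4u + 1 = 0 and ∂f/∂u = 4x + 10u - 5 = 0, so (x, u) = (15/28, 2/7).
The Hessian has f_{xx} = -4, f_{uu} = 10, f_{xu} = 4, giving D = -56 < 0, so the point is a saddle point.
f(15/28, 2/7) = 367/56.

367/56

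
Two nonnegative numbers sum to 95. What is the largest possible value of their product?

9025/4

With x + y = 95, the product is P(x) = x(95 − x).
P'(x) = 95 − 2x = 0 gives x = 95/2; P'' = −2 < 0, so this is the maximum.
P = 95/2·95/2 = 9025/4.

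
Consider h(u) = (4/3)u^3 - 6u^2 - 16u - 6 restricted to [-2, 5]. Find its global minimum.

Differentiating, h'(u) = 4u^2 - 12u - 16; which vanishes at u = -1 and u = 4.
Evaluating at the critical points and endpoints: h(-2) = -26/3, h(-1) = 8/3, h(4) = -242/3, h(5) = -208/3.
So the minimum is h(4) = -242/3.

-242/3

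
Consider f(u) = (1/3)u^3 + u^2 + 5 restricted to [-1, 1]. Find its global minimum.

f'(u) = u^2 + 2u, whose only zero in [-1, 1] is u = 0.
Evaluating at the critical points and endpoints: f(-1) = 17/3,  f(0) = 5,  f(1) = 19/3.
The minimum over the interval is 5, attained at u = 0.

5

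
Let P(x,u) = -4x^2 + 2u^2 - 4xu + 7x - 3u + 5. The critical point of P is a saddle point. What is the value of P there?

109/24

∂P/∂x = -8x - 4u + 7 = 0 and ∂P/∂u = -4x + 4u - 3 = 0, so (x, u) = (1/3, 13/12).
The Hessian has P_{xx} = -8, P_{uu} = 4, P_{xu} = -4, giving D = -48 < 0, so the point is a saddle point.
P(1/3, 13/12) = 109/24.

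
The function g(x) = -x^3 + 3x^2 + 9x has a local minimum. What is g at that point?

g'(x) = -3x^2 + 6x + 9 = 0 at x = -1, 3.
g''(x) = -6x + 6. g''(-1) = 12 > 0 ⇒ local minimum; g''(3) = -12 < 0 ⇒ local maximum.
The local minimum is g(-1) = -5.

-5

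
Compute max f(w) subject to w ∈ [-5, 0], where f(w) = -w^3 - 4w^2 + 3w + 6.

The derivative is -3w^2 - 8w + 3, whose only zero in [-5, 0] is w = -3.
Candidates: f(-5) = 16; f(-3) = -12; f(0) = 6.
So the maximum is f(-5) = 16.

16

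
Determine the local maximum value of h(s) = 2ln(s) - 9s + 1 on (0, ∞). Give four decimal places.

-4.0082

h'(s) = 2/s − 9 = 0 gives s = 2/9.
h''(s) = -2/s², which is negative for s > 0, so this is a local maximum.
h(2/9) = 2·ln(2/9) - 2 + 1 ≈ -4.0082.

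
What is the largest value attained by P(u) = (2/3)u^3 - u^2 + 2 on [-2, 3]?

Differentiating, P'(u) = 2u^2 - 2u; which vanishes at u = 0 and u = 1.
Evaluating at the critical points and endpoints: P(-2) = -22/3, P(0) = 2, P(1) = 5/3, P(3) = 11.
So the maximum is P(3) = 11.

11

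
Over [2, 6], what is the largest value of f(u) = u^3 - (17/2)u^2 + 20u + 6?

36

The derivative is 3u^2 - 17u + 20, whose only zero in [2, 6] is u = 4.
Evaluating at the critical points and endpoints: f(2) = 20; f(4) = 14; f(6) = 36.
The maximum over the interval is 36, attained at u = 6.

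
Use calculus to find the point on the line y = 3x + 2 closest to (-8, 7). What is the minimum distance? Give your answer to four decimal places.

Minimize D(x)^2 = (x + 8)^2 + (3x - 5)^2.
d/dx[D^2] = 2(x + 8) + 2·3·(3x - 5) = 0 ⇒ x = 7/10.
Then y = 41/10 and the distance is √(841/10) ≈ 9.1706.

9.1706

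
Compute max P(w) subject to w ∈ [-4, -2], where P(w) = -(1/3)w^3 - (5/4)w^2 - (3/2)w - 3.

Differentiating, P'(w) = -w^2 - (5/2)w - 3/2; which has no zeros in [-4, -2].
Candidates: P(-4) = 13/3,  P(-2) = -7/3.
So the maximum is P(-4) = 13/3.

13/3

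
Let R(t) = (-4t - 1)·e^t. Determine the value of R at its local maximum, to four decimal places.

R'(t) = (-4)·e^t + (-4t - 1)·1·e^t = (-4t - 5)·e^t. Since e^t > 0, the only critical point is t = -5/4.
R''(-5/4) has the same sign as -4 < 0, so this is a local maximum.
R(-5/4) = (4)·e^(-5/4) ≈ 1.1460.

1.1460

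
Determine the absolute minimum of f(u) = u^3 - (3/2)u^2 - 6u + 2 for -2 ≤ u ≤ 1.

-9/2

Differentiating, f'(u) = 3u^2 - 3u - 6; whose only zero in [-2, 1] is u = -1.
Evaluating at the critical points and endpoints: f(-2) = 0; f(-1) = 11/2; f(1) = -9/2.
The minimum over the interval is -9/2, attained at u = 1.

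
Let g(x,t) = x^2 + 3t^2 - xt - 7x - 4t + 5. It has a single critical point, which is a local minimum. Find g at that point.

∂g/∂x = 2x - t - 7 = 0 and ∂g/∂t = -x + 6t - 4 = 0, so (x, t) = (46/11, 15/11).
The Hessian has g_{xx} = 2, g_{tt} = 6, g_{xt} = -1, giving D = 11 > 0 with g_{xx} > 0, so the point is a local minimum.
g(46/11, 15/11) = -136/11.

-136/11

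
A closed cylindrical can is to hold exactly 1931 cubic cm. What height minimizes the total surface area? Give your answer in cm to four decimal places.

13.4968

With radius r and height h, πr²h = 1931 so h = 1931/(πr²), and S(r) = 2πr² + 2πrh = 2πr² + 2·1931/r.
S'(r) = 4πr − 2·1931/r² = 0 ⇒ r³ = 1931/(2π), so r ≈ 6.7484 and h = 2r ≈ 13.4968.
S''(r) = 4π + 4·1931/r³ > 0, so this is the minimum; S ≈ 858.4257.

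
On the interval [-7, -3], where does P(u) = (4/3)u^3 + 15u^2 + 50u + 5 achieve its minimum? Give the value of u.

-7

Differentiating, P'(u) = 4u^2 + 30u + 50; whose only zero in [-7, -3] is u = -5.
Compare values at every candidate in [-7, -3]: P(-7) = -202/3,  P(-5) = -110/3,  P(-3) = -46.
Hence the absolute minimum is -202/3 at u = -7.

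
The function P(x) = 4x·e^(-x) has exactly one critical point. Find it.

Differentiating with the product rule gives P'(x) = (-4x + 4)·e^(-x). Since e^(-x) > 0, the only critical point is x = 1.
P''(1) has the same sign as -4 < 0, so this is a local maximum.
P(1) = (4)·e^(-1) ≈ 1.4715.

1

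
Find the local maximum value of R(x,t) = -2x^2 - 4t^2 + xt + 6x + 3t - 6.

∂R/∂x = -4x + t + 6 = 0 and ∂R/∂t = x - 8t + 3 = 0, so (x, t) = (51/31, 18/31).
The Hessian has R_{xx} = -4, R_{tt} = -8, R_{xt} = 1, giving D = 31 > 0 with R_{xx} < 0, so the point is a local maximum.
R(51/31, 18/31) = -6/31.

-6/31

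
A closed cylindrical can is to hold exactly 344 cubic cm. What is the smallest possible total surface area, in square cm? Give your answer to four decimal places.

With radius r and height h, πr²h = 344 so h = 344/(πr²), and S(r) = 2πr² + 2πrh = 2πr² + 2·344/r.
S'(r) = 4πr − 2·344/r² = 0 ⇒ r³ = 344/(2π), so r ≈ 3.7972 and h = 2r ≈ 7.5943.
S''(r) = 4π + 4·344/r³ > 0, so this is the minimum; S ≈ 271.7817.

271.7817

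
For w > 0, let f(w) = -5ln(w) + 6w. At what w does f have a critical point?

f'(w) = -5/w + 6 = 0 gives w = 5/6.
f''(w) = 5/w², which is positive for w > 0, so this is a local minimum.
f(5/6) = -5·ln(5/6) + 5 ≈ 5.9116.

5/6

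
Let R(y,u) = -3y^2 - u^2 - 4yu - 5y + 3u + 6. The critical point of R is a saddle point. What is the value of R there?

∂R/∂y = -6y - 4u - 5 = 0 and ∂R/∂u = -4y - 2u + 3 = 0, so (y, u) = (11/2, -19/2).
The Hessian has R_{yy} = -6, R_{uu} = -2, R_{yu} = -4, giving D = -4 < 0, so the point is a saddle point.
R(11/2, -19/2) = -22.

-22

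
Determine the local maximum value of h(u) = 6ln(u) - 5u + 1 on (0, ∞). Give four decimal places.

-3.9061

h'(u) = 6/u − 5 = 0 gives u = 6/5.
h''(u) = -6/u², which is negative for u > 0, so this is a local maximum.
h(6/5) = 6·ln(6/5) - 6 + 1 ≈ -3.9061.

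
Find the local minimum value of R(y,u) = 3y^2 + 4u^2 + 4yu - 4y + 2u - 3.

-51/8

∂R/∂y = 6y + 4u - 4 = 0 and ∂R/∂u = 4y + 8u + 2 = 0, so (y, u) = (5/4, -7/8).
The Hessian has R_{yy} = 6, R_{uu} = 8, R_{yu} = 4, giving D = 32 > 0 with R_{yy} > 0, so the point is a local minimum.
R(5/4, -7/8) = -51/8.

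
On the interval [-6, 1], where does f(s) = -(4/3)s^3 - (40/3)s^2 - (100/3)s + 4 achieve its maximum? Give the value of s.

-5/3

Differentiating, f'(s) = -4s^2 - (80/3)s - 100/3; which vanishes at s = -5 and s = -5/3.
Compare values at every candidate in [-6, 1]: f(-6) = 12, f(-5) = 4, f(-5/3) = 2324/81, f(1) = -44.
Hence the absolute maximum is 2324/81 at s = -5/3.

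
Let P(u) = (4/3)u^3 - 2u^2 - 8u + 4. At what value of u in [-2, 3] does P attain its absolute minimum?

2

P'(u) = 4u^2 - 4u - 8, which vanishes at u = -1 and u = 2.
Candidates: P(-2) = 4/3,  P(-1) = 26/3,  P(2) = -28/3,  P(3) = -2.
Hence the absolute minimum is -28/3 at u = 2.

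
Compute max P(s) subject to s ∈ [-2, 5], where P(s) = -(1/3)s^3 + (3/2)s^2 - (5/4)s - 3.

Differentiating, P'(s) = -s^2 + 3s - 5/4; which vanishes at s = 1/2 and s = 5/2.
Compare values at every candidate in [-2, 5]: P(-2) = 49/6, P(1/2) = -79/24, P(5/2) = -47/24, P(5) = -161/12.
So the maximum is P(-2) = 49/6.

49/6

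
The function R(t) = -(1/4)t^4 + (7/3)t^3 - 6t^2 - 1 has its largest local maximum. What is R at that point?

Critical points: R'(t) = -t^3 + 7t^2 - 12t vanishes at t = 0, 3, 4.
Since R''(t) = -3t^2 + 14t - 12, we get R''(0) = -12 < 0 ⇒ local maximum; R''(3) = 3 > 0 ⇒ local minimum; R''(4) = -4 < 0 ⇒ local maximum.
The largest local maximum is R(0) = -1.

-1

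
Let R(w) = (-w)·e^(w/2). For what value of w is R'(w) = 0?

-2

Differentiating with the product rule gives R'(w) = (-(1/2)w - 1)·e^(w/2). Since e^(w/2) > 0, the only critical point is w = -2.
R''(-2) has the same sign as -1/2 < 0, so this is a local maximum.
R(-2) = (2)·e^(-1) ≈ 0.7358.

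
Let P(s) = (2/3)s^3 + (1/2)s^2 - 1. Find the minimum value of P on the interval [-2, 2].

-13/3

Differentiating, P'(s) = 2s^2 + s; which vanishes at s = -1/2 and s = 0.
Evaluating at the critical points and endpoints: P(-2) = -13/3, P(-1/2) = -23/24, P(0) = -1, P(2) = 19/3.
Hence the absolute minimum is -13/3 at s = -2.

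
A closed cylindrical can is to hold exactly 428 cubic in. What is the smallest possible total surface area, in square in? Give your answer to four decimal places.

With radius r and height h, πr²h = 428 so h = 428/(πr²), and S(r) = 2πr² + 2πrh = 2πr² + 2·428/r.
S'(r) = 4πr − 2·428/r² = 0 ⇒ r³ = 428/(2π), so r ≈ 4.0840 and h = 2r ≈ 8.1680.
S''(r) = 4π + 4·428/r³ > 0, so this is the minimum; S ≈ 314.3960.

314.3960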